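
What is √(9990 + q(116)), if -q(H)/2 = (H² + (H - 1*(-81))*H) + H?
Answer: I*√62858 ≈ 250.72*I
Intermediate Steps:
q(H) = -2*H - 2*H² - 2*H*(81 + H) (q(H) = -2*((H² + (H - 1*(-81))*H) + H) = -2*((H² + (H + 81)*H) + H) = -2*((H² + (81 + H)*H) + H) = -2*((H² + H*(81 + H)) + H) = -2*(H + H² + H*(81 + H)) = -2*H - 2*H² - 2*H*(81 + H))
√(9990 + q(116)) = √(9990 - 4*116*(41 + 116)) = √(9990 - 4*116*157) = √(9990 - 72848) = √(-62858) = I*√62858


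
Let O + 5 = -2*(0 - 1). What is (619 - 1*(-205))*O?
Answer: -2472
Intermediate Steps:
O = -3 (O = -5 - 2*(0 - 1) = -5 - 2*(-1) = -5 + 2 = -3)
(619 - 1*(-205))*O = (619 - 1*(-205))*(-3) = (619 + 205)*(-3) = 824*(-3) = -2472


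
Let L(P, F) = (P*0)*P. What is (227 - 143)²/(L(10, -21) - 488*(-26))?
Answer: 441/793 ≈ 0.55612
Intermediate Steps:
L(P, F) = 0 (L(P, F) = 0*P = 0)
(227 - 143)²/(L(10, -21) - 488*(-26)) = (227 - 143)²/(0 - 488*(-26)) = 84²/(0 + 12688) = 7056/12688 = 7056*(1/12688) = 441/793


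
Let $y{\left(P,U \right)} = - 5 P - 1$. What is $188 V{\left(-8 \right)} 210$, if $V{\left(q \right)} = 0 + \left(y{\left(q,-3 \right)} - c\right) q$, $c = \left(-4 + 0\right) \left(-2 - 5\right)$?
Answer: $-3474240$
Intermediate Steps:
$y{\left(P,U \right)} = -1 - 5 P$
$c = 28$ ($c = \left(-4\right) \left(-7\right) = 28$)
$V{\left(q \right)} = q \left(-29 - 5 q\right)$ ($V{\left(q \right)} = 0 + \left(\left(-1 - 5 q\right) - 28\right) q = 0 + \left(-29 - 5 q\right) q = 0 + q \left(-29 - 5 q\right) = q \left(-29 - 5 q\right)$)
$188 V{\left(-8 \right)} 210 = 188 \left(\left(-1\right) \left(-8\right) \left(29 + 5 \left(-8\right)\right)\right) 210 = 188 \left(\left(-1\right) \left(-8\right) \left(29 - 40\right)\right) 210 = 188 \left(\left(-1\right) \left(-8\right) \left(-11\right)\right) 210 = 188 \left(-88\right) 210 = \left(-16544\right) 210 = -3474240$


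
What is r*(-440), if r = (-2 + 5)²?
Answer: -3960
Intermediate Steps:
r = 9 (r = 3² = 9)
r*(-440) = 9*(-440) = -3960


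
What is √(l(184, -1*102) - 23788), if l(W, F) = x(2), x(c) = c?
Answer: I*√23786 ≈ 154.23*I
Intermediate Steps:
l(W, F) = 2
√(l(184, -1*102) - 23788) = √(2 - 23788) = √(-23786) = I*√23786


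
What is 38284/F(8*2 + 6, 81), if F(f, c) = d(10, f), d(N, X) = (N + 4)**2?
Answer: 9571/49 ≈ 195.33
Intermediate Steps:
d(N, X) = (4 + N)**2
F(f, c) = 196 (F(f, c) = (4 + 10)**2 = 14**2 = 196)
38284/F(8*2 + 6, 81) = 38284/196 = 38284*(1/196) = 9571/49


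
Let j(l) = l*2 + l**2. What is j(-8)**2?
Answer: 2304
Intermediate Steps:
j(l) = l**2 + 2*l (j(l) = 2*l + l**2 = l**2 + 2*l)
j(-8)**2 = (-8*(2 - 8))**2 = (-8*(-6))**2 = 48**2 = 2304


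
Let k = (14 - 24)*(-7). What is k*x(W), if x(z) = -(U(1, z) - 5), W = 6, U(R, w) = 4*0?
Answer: 350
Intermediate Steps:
U(R, w) = 0
k = 70 (k = -10*(-7) = 70)
x(z) = 5 (x(z) = -(0 - 5) = -1*(-5) = 5)
k*x(W) = 70*5 = 350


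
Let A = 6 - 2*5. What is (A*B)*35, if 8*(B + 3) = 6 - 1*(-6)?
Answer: 210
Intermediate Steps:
A = -4 (A = 6 - 10 = -4)
B = -3/2 (B = -3 + (6 - 1*(-6))/8 = -3 + (6 + 6)/8 = -3 + (⅛)*12 = -3 + 3/2 = -3/2 ≈ -1.5000)
(A*B)*35 = -4*(-3/2)*35 = 6*35 = 210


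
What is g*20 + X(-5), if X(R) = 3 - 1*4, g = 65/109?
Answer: 1191/109 ≈ 10.927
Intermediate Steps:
g = 65/109 (g = 65*(1/109) = 65/109 ≈ 0.59633)
X(R) = -1 (X(R) = 3 - 4 = -1)
g*20 + X(-5) = (65/109)*20 - 1 = 1300/109 - 1 = 1191/109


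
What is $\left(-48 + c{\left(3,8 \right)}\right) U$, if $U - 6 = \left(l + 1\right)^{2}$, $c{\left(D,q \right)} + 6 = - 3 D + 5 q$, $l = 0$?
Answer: $-161$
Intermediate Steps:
$c{\left(D,q \right)} = -6 - 3 D + 5 q$ ($c{\left(D,q \right)} = -6 - \left(- 5 q + 3 D\right) = -6 - 3 D + 5 q$)
$U = 7$ ($U = 6 + \left(0 + 1\right)^{2} = 6 + 1^{2} = 6 + 1 = 7$)
$\left(-48 + c{\left(3,8 \right)}\right) U = \left(-48 - -25\right) 7 = \left(-48 + 25\right) 7 = \left(-23\right) 7 = -161$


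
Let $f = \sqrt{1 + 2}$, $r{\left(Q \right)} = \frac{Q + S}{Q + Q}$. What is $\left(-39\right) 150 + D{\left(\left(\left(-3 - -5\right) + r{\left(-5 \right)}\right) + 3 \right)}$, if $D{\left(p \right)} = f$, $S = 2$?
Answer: $-5850 + \sqrt{3} \approx -5848.3$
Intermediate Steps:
$r{\left(Q \right)} = \frac{2 + Q}{2 Q}$ ($r{\left(Q \right)} = \frac{Q + 2}{Q + Q} = \frac{2 + Q}{2 Q}$)
$f = \sqrt{3} \approx 1.732$
$D{\left(p \right)} = \sqrt{3}$
$\left(-39\right) 150 + D{\left(\left(\left(-3 - -5\right) + r{\left(-5 \right)}\right) + 3 \right)} = \left(-39\right) 150 + \sqrt{3} = -5850 + \sqrt{3}$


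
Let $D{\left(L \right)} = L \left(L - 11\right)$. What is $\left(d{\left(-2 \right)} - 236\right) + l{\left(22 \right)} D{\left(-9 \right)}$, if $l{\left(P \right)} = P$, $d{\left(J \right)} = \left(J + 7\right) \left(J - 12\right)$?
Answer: $3654$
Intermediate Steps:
$D{\left(L \right)} = L \left(-11 + L\right)$
$d{\left(J \right)} = \left(-12 + J\right) \left(7 + J\right)$ ($d{\left(J \right)} = \left(7 + J\right) \left(-12 + J\right) = \left(-12 + J\right) \left(7 + J\right)$)
$\left(d{\left(-2 \right)} - 236\right) + l{\left(22 \right)} D{\left(-9 \right)} = \left(\left(-84 + \left(-2\right)^{2} - -10\right) - 236\right) + 22 \left(- 9 \left(-11 - 9\right)\right) = \left(\left(-84 + 4 + 10\right) - 236\right) + 22 \left(\left(-9\right) \left(-20\right)\right) = \left(-70 - 236\right) + 22 \cdot 180 = -306 + 3960 = 3654$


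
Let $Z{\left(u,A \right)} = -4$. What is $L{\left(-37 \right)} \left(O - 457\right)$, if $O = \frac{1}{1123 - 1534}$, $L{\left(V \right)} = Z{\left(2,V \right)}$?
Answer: $\frac{751312}{411} \approx 1828.0$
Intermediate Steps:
$L{\left(V \right)} = -4$
$O = - \frac{1}{411}$ ($O = \frac{1}{-411} = - \frac{1}{411} \approx -0.0024331$)
$L{\left(-37 \right)} \left(O - 457\right) = - 4 \left(- \frac{1}{411} - 457\right) = \left(-4\right) \left(- \frac{187828}{411}\right) = \frac{751312}{411}$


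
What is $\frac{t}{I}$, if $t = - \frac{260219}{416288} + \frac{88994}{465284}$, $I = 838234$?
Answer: $- \frac{21007150731}{40589835533952832} \approx -5.1755 \cdot 10^{-7}$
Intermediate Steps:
$t = - \frac{21007150731}{48423036448}$ ($t = \left(-260219\right) \frac{1}{416288} + 88994 \cdot \frac{1}{465284} = - \frac{260219}{416288} + \frac{44497}{232642} = - \frac{21007150731}{48423036448} \approx -0.43383$)
$\frac{t}{I} = - \frac{21007150731}{48423036448 \cdot 838234} = \left(- \frac{21007150731}{48423036448}\right) \frac{1}{838234} = - \frac{21007150731}{40589835533952832}$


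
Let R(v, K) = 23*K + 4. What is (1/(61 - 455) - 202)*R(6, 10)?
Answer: -9311913/197 ≈ -47269.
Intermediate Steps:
R(v, K) = 4 + 23*K
(1/(61 - 455) - 202)*R(6, 10) = (1/(61 - 455) - 202)*(4 + 23*10) = (1/(-394) - 202)*(4 + 230) = (-1/394 - 202)*234 = -79589/394*234 = -9311913/197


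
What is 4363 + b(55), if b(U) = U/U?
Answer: 4364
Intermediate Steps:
b(U) = 1
4363 + b(55) = 4363 + 1 = 4364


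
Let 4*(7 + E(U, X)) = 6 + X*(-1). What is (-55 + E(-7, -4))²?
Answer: 14161/4 ≈ 3540.3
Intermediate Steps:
E(U, X) = -11/2 - X/4 (E(U, X) = -7 + (6 + X*(-1))/4 = -7 + (6 - X)/4 = -7 + (3/2 - X/4) = -11/2 - X/4)
(-55 + E(-7, -4))² = (-55 + (-11/2 - ¼*(-4)))² = (-55 + (-11/2 + 1))² = (-55 - 9/2)² = (-119/2)² = 14161/4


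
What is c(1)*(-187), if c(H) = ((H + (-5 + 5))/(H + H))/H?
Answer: -187/2 ≈ -93.500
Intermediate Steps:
c(H) = 1/(2*H) (c(H) = ((H + 0)/((2*H)))/H = (H*(1/(2*H)))/H = 1/(2*H))
c(1)*(-187) = ((1/2)/1)*(-187) = ((1/2)*1)*(-187) = (1/2)*(-187) = -187/2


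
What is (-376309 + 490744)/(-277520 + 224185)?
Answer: -22887/10667 ≈ -2.1456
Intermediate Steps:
(-376309 + 490744)/(-277520 + 224185) = 114435/(-53335) = 114435*(-1/53335) = -22887/10667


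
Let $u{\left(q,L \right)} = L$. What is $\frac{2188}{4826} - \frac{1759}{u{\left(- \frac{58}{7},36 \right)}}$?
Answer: $- \frac{4205083}{86868} \approx -48.408$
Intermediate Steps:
$\frac{2188}{4826} - \frac{1759}{u{\left(- \frac{58}{7},36 \right)}} = \frac{2188}{4826} - \frac{1759}{36} = 2188 \cdot \frac{1}{4826} - \frac{1759}{36} = \frac{1094}{2413} - \frac{1759}{36} = - \frac{4205083}{86868}$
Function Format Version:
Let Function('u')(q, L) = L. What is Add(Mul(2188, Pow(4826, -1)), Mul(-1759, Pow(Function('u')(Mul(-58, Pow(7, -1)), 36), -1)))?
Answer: Rational(-4205083, 86868) ≈ -48.408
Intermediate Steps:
Add(Mul(2188, Pow(4826, -1)), Mul(-1759, Pow(Function('u')(Mul(-58, Pow(7, -1)), 36), -1))) = Add(Mul(2188, Pow(4826, -1)), Mul(-1759, Pow(36, -1))) = Add(Mul(2188, Rational(1, 4826)), Mul(-1759, Rational(1, 36))) = Add(Rational(1094, 2413), Rational(-1759, 36)) = Rational(-4205083, 86868)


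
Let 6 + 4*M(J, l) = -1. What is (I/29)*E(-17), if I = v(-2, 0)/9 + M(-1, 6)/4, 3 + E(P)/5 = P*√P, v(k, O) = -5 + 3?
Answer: 475/1392 + 8075*I*√17/4176 ≈ 0.34124 + 7.9727*I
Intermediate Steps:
v(k, O) = -2
M(J, l) = -7/4 (M(J, l) = -3/2 + (¼)*(-1) = -3/2 - ¼ = -7/4)
E(P) = -15 + 5*P^(3/2) (E(P) = -15 + 5*(P*√P) = -15 + 5*P^(3/2))
I = -95/144 (I = -2/9 - 7/4/4 = -2*⅑ - 7/4*¼ = -2/9 - 7/16 = -95/144 ≈ -0.65972)
(I/29)*E(-17) = (-95/144/29)*(-15 + 5*(-17)^(3/2)) = (-95/144*1/29)*(-15 + 5*(-17*I*√17)) = -95*(-15 - 85*I*√17)/4176 = 475/1392 + 8075*I*√17/4176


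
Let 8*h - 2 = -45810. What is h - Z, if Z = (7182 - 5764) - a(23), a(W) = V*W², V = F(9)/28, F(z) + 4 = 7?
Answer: -198445/28 ≈ -7087.3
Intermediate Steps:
h = -5726 (h = ¼ + (⅛)*(-45810) = ¼ - 22905/4 = -5726)
F(z) = 3 (F(z) = -4 + 7 = 3)
V = 3/28 ≈ 0.10714
a(W) = 3*W²/28
Z = 38117/28 (Z = (7182 - 5764) - 3*23²/28 = 1418 - 3*529/28 = 1418 - 1*1587/28 = 1418 - 1587/28 = 38117/28 ≈ 1361.3)
h - Z = -5726 - 1*38117/28 = -5726 - 38117/28 = -198445/28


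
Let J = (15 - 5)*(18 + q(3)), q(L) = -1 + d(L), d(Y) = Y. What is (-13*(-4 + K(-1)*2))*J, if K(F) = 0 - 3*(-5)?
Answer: -67600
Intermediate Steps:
q(L) = -1 + L
K(F) = 15 (K(F) = 0 + 15 = 15)
J = 200 (J = (15 - 5)*(18 + (-1 + 3)) = 10*(18 + 2) = 10*20 = 200)
(-13*(-4 + K(-1)*2))*J = -13*(-4 + 15*2)*200 = -13*(-4 + 30)*200 = -13*26*200 = -338*200 = -67600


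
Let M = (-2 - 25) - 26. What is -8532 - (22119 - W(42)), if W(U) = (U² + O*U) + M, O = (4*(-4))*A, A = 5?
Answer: -32300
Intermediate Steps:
O = -80 (O = (4*(-4))*5 = -16*5 = -80)
M = -53 (M = -27 - 26 = -53)
W(U) = -53 + U² - 80*U (W(U) = (U² - 80*U) - 53 = -53 + U² - 80*U)
-8532 - (22119 - W(42)) = -8532 - (22119 - (-53 + 42² - 80*42)) = -8532 - (22119 - (-53 + 1764 - 3360)) = -8532 - (22119 - 1*(-1649)) = -8532 - (22119 + 1649) = -8532 - 1*23768 = -8532 - 23768 = -32300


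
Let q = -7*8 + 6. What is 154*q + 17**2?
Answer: -7411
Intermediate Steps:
q = -50 (q = -56 + 6 = -50)
154*q + 17**2 = 154*(-50) + 17**2 = -7700 + 289 = -7411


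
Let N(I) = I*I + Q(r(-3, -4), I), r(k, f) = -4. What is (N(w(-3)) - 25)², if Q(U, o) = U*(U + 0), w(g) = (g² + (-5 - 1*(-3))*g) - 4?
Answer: 12544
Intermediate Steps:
w(g) = -4 + g² - 2*g (w(g) = (g² + (-5 + 3)*g) - 4 = (g² - 2*g) - 4 = -4 + g² - 2*g)
Q(U, o) = U² (Q(U, o) = U*U = U²)
N(I) = 16 + I² (N(I) = I*I + (-4)² = I² + 16 = 16 + I²)
(N(w(-3)) - 25)² = ((16 + (-4 + (-3)² - 2*(-3))²) - 25)² = ((16 + (-4 + 9 + 6)²) - 25)² = ((16 + 11²) - 25)² = ((16 + 121) - 25)² = (137 - 25)² = 112² = 12544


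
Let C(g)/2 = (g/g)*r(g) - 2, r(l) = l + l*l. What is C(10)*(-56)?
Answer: -12096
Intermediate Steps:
r(l) = l + l²
C(g) = -4 + 2*g*(1 + g) (C(g) = 2*((g/g)*(g*(1 + g)) - 2) = 2*(1*(g*(1 + g)) - 2) = 2*(g*(1 + g) - 2) = 2*(-2 + g*(1 + g)) = -4 + 2*g*(1 + g))
C(10)*(-56) = (-4 + 2*10*(1 + 10))*(-56) = (-4 + 2*10*11)*(-56) = (-4 + 220)*(-56) = 216*(-56) = -12096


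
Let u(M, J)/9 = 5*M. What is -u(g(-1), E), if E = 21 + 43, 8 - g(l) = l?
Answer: -405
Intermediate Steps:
g(l) = 8 - l
E = 64
u(M, J) = 45*M (u(M, J) = 9*(5*M) = 45*M)
-u(g(-1), E) = -45*(8 - 1*(-1)) = -45*(8 + 1) = -45*9 = -1*405 = -405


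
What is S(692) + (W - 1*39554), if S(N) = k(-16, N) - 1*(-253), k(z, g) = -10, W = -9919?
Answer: -49230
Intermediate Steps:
S(N) = 243 (S(N) = -10 - 1*(-253) = -10 + 253 = 243)
S(692) + (W - 1*39554) = 243 + (-9919 - 1*39554) = 243 + (-9919 - 39554) = 243 - 49473 = -49230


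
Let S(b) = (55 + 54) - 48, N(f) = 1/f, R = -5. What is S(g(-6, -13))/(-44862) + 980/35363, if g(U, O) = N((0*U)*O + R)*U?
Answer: 41807617/1586454906 ≈ 0.026353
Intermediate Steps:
g(U, O) = -U/5 (g(U, O) = U/((0*U)*O - 5) = U/(0*O - 5) = U/(0 - 5) = U/(-5) = -U/5)
S(b) = 61 (S(b) = 109 - 48 = 61)
S(g(-6, -13))/(-44862) + 980/35363 = 61/(-44862) + 980/35363 = 61*(-1/44862) + 980*(1/35363) = -61/44862 + 980/35363 = 41807617/1586454906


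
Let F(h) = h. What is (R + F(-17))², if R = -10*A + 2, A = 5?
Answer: 4225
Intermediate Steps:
R = -48 (R = -10*5 + 2 = -50 + 2 = -48)
(R + F(-17))² = (-48 - 17)² = (-65)² = 4225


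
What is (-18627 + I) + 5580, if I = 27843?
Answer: 14796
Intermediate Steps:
(-18627 + I) + 5580 = (-18627 + 27843) + 5580 = 9216 + 5580 = 14796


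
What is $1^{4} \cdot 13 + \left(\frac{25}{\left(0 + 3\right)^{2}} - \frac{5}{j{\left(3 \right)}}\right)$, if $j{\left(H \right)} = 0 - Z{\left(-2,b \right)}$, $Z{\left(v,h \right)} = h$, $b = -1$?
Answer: $\frac{97}{9} \approx 10.778$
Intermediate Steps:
$j{\left(H \right)} = 1$ ($j{\left(H \right)} = 0 - -1 = 0 + 1 = 1$)
$1^{4} \cdot 13 + \left(\frac{25}{\left(0 + 3\right)^{2}} - \frac{5}{j{\left(3 \right)}}\right) = 1^{4} \cdot 13 + \left(\frac{25}{\left(0 + 3\right)^{2}} - \frac{5}{1}\right) = 1 \cdot 13 + \left(\frac{25}{3^{2}} - 5\right) = 13 - \left(5 - \frac{25}{9}\right) = 13 + \left(25 \cdot \frac{1}{9} - 5\right) = 13 + \left(\frac{25}{9} - 5\right) = 13 - \frac{20}{9} = \frac{97}{9}$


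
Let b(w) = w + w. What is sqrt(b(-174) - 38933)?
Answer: I*sqrt(39281) ≈ 198.19*I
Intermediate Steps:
b(w) = 2*w
sqrt(b(-174) - 38933) = sqrt(2*(-174) - 38933) = sqrt(-348 - 38933) = sqrt(-39281) = I*sqrt(39281)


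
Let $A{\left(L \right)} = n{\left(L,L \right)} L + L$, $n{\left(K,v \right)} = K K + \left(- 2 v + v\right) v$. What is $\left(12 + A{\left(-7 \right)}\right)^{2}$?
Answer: $25$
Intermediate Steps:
$n{\left(K,v \right)} = K^{2} - v^{2}$ ($n{\left(K,v \right)} = K^{2} + - v v = K^{2} - v^{2}$)
$A{\left(L \right)} = L$ ($A{\left(L \right)} = \left(L^{2} - L^{2}\right) L + L = 0 L + L = 0 + L = L$)
$\left(12 + A{\left(-7 \right)}\right)^{2} = \left(12 - 7\right)^{2} = 5^{2} = 25$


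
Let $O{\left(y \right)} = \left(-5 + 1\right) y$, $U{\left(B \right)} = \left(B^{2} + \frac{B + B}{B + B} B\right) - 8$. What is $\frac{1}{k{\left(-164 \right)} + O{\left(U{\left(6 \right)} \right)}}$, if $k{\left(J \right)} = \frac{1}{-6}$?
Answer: $- \frac{6}{817} \approx -0.0073439$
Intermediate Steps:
$U{\left(B \right)} = -8 + B + B^{2}$ ($U{\left(B \right)} = \left(B^{2} + \frac{2 B}{2 B} B\right) - 8 = \left(B^{2} + 2 B \frac{1}{2 B} B\right) - 8 = \left(B^{2} + 1 B\right) - 8 = \left(B^{2} + B\right) - 8 = \left(B + B^{2}\right) - 8 = -8 + B + B^{2}$)
$k{\left(J \right)} = - \frac{1}{6}$
$O{\left(y \right)} = - 4 y$
$\frac{1}{k{\left(-164 \right)} + O{\left(U{\left(6 \right)} \right)}} = \frac{1}{- \frac{1}{6} - 4 \left(-8 + 6 + 6^{2}\right)} = \frac{1}{- \frac{1}{6} - 4 \left(-8 + 6 + 36\right)} = \frac{1}{- \frac{1}{6} - 136} = \frac{1}{- \frac{817}{6}} = - \frac{6}{817}$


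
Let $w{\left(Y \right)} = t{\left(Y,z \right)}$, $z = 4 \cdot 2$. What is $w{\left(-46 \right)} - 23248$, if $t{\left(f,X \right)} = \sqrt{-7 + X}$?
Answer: $-23247$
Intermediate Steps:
$z = 8$
$w{\left(Y \right)} = 1$ ($w{\left(Y \right)} = \sqrt{-7 + 8} = \sqrt{1} = 1$)
$w{\left(-46 \right)} - 23248 = 1 - 23248 = -23247$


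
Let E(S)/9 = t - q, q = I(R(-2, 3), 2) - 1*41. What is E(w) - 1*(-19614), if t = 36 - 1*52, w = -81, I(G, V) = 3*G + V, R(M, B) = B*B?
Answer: 19578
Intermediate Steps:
R(M, B) = B²
I(G, V) = V + 3*G
t = -16 (t = 36 - 52 = -16)
q = -12 (q = (2 + 3*3²) - 1*41 = (2 + 3*9) - 41 = (2 + 27) - 41 = 29 - 41 = -12)
E(S) = -36 (E(S) = 9*(-16 - 1*(-12)) = 9*(-16 + 12) = 9*(-4) = -36)
E(w) - 1*(-19614) = -36 - 1*(-19614) = -36 + 19614 = 19578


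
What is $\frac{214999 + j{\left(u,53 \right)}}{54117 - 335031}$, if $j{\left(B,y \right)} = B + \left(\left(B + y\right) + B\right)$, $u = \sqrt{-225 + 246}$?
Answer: $- \frac{35842}{46819} - \frac{\sqrt{21}}{93638} \approx -0.76559$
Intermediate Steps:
$u = \sqrt{21} \approx 4.5826$
$j{\left(B,y \right)} = y + 3 B$ ($j{\left(B,y \right)} = B + \left(y + 2 B\right) = y + 3 B$)
$\frac{214999 + j{\left(u,53 \right)}}{54117 - 335031} = \frac{214999 + \left(53 + 3 \sqrt{21}\right)}{54117 - 335031} = \frac{215052 + 3 \sqrt{21}}{-280914} = \left(215052 + 3 \sqrt{21}\right) \left(- \frac{1}{280914}\right) = - \frac{35842}{46819} - \frac{\sqrt{21}}{93638}$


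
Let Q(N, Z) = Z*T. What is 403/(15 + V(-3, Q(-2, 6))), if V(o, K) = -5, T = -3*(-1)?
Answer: 403/10 ≈ 40.300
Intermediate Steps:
T = 3
Q(N, Z) = 3*Z (Q(N, Z) = Z*3 = 3*Z)
403/(15 + V(-3, Q(-2, 6))) = 403/(15 - 5) = 403/10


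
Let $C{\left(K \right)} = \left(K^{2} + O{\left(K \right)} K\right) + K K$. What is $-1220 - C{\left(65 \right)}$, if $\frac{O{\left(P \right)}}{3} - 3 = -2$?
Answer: $-9865$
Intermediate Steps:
$O{\left(P \right)} = 3$ ($O{\left(P \right)} = 9 + 3 \left(-2\right) = 9 - 6 = 3$)
$C{\left(K \right)} = 2 K^{2} + 3 K$ ($C{\left(K \right)} = \left(K^{2} + 3 K\right) + K K = \left(K^{2} + 3 K\right) + K^{2} = 2 K^{2} + 3 K$)
$-1220 - C{\left(65 \right)} = -1220 - 65 \left(3 + 2 \cdot 65\right) = -1220 - 65 \left(3 + 130\right) = -1220 - 65 \cdot 133 = -1220 - 8645 = -9865$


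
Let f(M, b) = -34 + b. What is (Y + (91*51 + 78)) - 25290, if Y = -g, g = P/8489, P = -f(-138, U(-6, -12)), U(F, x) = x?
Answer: -174627265/8489 ≈ -20571.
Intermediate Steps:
P = 46 (P = -(-34 - 12) = -1*(-46) = 46)
g = 46/8489 ≈ 0.0054188
Y = -46/8489 (Y = -1*46/8489 = -46/8489 ≈ -0.0054188)
(Y + (91*51 + 78)) - 25290 = (-46/8489 + (91*51 + 78)) - 25290 = (-46/8489 + (4641 + 78)) - 25290 = (-46/8489 + 4719) - 25290 = 40059545/8489 - 25290 = -174627265/8489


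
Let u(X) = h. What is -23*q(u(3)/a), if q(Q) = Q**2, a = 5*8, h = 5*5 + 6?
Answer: -22103/1600 ≈ -13.814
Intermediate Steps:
h = 31 (h = 25 + 6 = 31)
u(X) = 31
a = 40
-23*q(u(3)/a) = -23*(31/40)**2 = -23*961/1600 = -22103/1600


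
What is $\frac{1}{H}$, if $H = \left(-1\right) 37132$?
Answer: $- \frac{1}{37132} \approx -2.6931 \cdot 10^{-5}$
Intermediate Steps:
$H = -37132$
$\frac{1}{H} = \frac{1}{-37132} = - \frac{1}{37132}$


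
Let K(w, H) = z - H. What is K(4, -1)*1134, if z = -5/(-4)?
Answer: 5103/2 ≈ 2551.5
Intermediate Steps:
z = 5/4 (z = -5*(-1/4) = 5/4 ≈ 1.2500)
K(w, H) = 5/4 - H
K(4, -1)*1134 = (5/4 - 1*(-1))*1134 = (5/4 + 1)*1134 = (9/4)*1134 = 5103/2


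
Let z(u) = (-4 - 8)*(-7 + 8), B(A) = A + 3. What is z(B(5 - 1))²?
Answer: 144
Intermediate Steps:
B(A) = 3 + A
z(u) = -12 (z(u) = -12*1 = -12)
z(B(5 - 1))² = (-12)² = 144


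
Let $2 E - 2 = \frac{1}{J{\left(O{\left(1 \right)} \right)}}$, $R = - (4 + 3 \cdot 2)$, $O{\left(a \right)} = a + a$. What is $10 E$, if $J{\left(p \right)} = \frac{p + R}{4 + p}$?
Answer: $\frac{25}{4} \approx 6.25$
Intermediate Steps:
$O{\left(a \right)} = 2 a$
$R = -10$ ($R = - (4 + 6) = \left(-1\right) 10 = -10$)
$J{\left(p \right)} = \frac{-10 + p}{4 + p}$ ($J{\left(p \right)} = \frac{p - 10}{4 + p} = \frac{-10 + p}{4 + p}$)
$E = \frac{5}{8}$ ($E = 1 + \frac{1}{2 \frac{-10 + 2 \cdot 1}{4 + 2 \cdot 1}} = 1 + \frac{1}{2 \frac{-10 + 2}{4 + 2}} = 1 + \frac{1}{2 \cdot \frac{1}{6} \left(-8\right)} = 1 + \frac{1}{2 \left(- \frac{4}{3}\right)} = 1 + \frac{1}{2} \left(- \frac{3}{4}\right) = 1 - \frac{3}{8} = \frac{5}{8} \approx 0.625$)
$10 E = 10 \cdot \frac{5}{8} = \frac{25}{4}$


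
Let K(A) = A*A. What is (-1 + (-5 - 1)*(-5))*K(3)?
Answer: 261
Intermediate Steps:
K(A) = A²
(-1 + (-5 - 1)*(-5))*K(3) = (-1 + (-5 - 1)*(-5))*3² = (-1 - 6*(-5))*9 = (-1 + 30)*9 = 29*9 = 261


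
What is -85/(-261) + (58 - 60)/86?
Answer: 3394/11223 ≈ 0.30241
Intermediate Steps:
-85/(-261) + (58 - 60)/86 = -85*(-1/261) - 2*1/86 = 85/261 - 1/43 = 3394/11223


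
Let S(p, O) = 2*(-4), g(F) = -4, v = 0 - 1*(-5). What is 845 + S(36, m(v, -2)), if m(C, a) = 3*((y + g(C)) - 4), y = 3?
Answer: 837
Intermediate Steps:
v = 5 (v = 0 + 5 = 5)
m(C, a) = -15 (m(C, a) = 3*((3 - 4) - 4) = 3*(-1 - 4) = 3*(-5) = -15)
S(p, O) = -8
845 + S(36, m(v, -2)) = 845 - 8 = 837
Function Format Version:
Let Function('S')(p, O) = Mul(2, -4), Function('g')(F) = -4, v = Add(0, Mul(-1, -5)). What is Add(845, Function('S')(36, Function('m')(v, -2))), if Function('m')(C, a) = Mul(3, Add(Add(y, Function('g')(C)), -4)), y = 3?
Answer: 837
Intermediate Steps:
v = 5 (v = Add(0, 5) = 5)
Function('m')(C, a) = -15 (Function('m')(C, a) = Mul(3, Add(Add(3, -4), -4)) = Mul(3, Add(-1, -4)) = Mul(3, -5) = -15)
Function('S')(p, O) = -8
Add(845, Function('S')(36, Function('m')(v, -2))) = Add(845, -8) = 837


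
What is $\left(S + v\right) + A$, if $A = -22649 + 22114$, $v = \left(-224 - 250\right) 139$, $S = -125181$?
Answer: $-191602$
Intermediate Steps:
$v = -65886$ ($v = \left(-474\right) 139 = -65886$)
$A = -535$
$\left(S + v\right) + A = \left(-125181 - 65886\right) - 535 = -191067 - 535 = -191602$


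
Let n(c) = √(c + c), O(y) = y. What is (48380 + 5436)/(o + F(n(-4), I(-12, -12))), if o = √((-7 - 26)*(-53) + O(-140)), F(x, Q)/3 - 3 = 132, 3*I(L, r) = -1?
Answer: 2724435/20302 - 6727*√1609/20302 ≈ 120.90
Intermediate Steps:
n(c) = √2*√c (n(c) = √(2*c) = √2*√c)
I(L, r) = -⅓ (I(L, r) = (⅓)*(-1) = -⅓)
F(x, Q) = 405 (F(x, Q) = 9 + 3*132 = 9 + 396 = 405)
o = √1609 (o = √((-7 - 26)*(-53) - 140) = √(-33*(-53) - 140) = √(1749 - 140) = √1609 ≈ 40.112)
(48380 + 5436)/(o + F(n(-4), I(-12, -12))) = (48380 + 5436)/(√1609 + 405) = 53816/(405 + √1609)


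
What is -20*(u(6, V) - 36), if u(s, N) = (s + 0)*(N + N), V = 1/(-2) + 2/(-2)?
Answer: 1080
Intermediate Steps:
V = -3/2 (V = 1*(-½) + 2*(-½) = -½ - 1 = -3/2 ≈ -1.5000)
u(s, N) = 2*N*s (u(s, N) = s*(2*N) = 2*N*s)
-20*(u(6, V) - 36) = -20*(2*(-3/2)*6 - 36) = -20*(-18 - 36) = -20*(-54) = 1080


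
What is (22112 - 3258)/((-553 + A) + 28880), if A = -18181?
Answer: 9427/5073 ≈ 1.8583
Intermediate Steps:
(22112 - 3258)/((-553 + A) + 28880) = (22112 - 3258)/((-553 - 18181) + 28880) = 18854/(-18734 + 28880) = 18854/10146 = 18854*(1/10146) = 9427/5073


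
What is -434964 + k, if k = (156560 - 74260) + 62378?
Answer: -290286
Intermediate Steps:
k = 144678 (k = 82300 + 62378 = 144678)
-434964 + k = -434964 + 144678 = -290286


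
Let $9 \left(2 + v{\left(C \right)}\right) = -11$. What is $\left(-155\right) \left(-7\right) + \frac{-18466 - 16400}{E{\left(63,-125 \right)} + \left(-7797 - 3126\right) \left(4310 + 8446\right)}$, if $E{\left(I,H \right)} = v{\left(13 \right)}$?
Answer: $\frac{1360594785079}{1254004121} \approx 1085.0$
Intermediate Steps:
$v{\left(C \right)} = - \frac{29}{9}$ ($v{\left(C \right)} = -2 + \frac{1}{9} \left(-11\right) = -2 - \frac{11}{9} = - \frac{29}{9}$)
$E{\left(I,H \right)} = - \frac{29}{9}$
$\left(-155\right) \left(-7\right) + \frac{-18466 - 16400}{E{\left(63,-125 \right)} + \left(-7797 - 3126\right) \left(4310 + 8446\right)} = \left(-155\right) \left(-7\right) + \frac{-18466 - 16400}{- \frac{29}{9} + \left(-7797 - 3126\right) \left(4310 + 8446\right)} = 1085 - \frac{34866}{- \frac{29}{9} - 139333788} = 1085 - \frac{34866}{- \frac{1254004121}{9}} = 1085 - - \frac{313794}{1254004121} = 1085 + \frac{313794}{1254004121} = \frac{1360594785079}{1254004121}$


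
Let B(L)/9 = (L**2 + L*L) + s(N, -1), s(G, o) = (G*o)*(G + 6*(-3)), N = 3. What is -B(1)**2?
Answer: -178929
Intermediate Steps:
s(G, o) = G*o*(-18 + G) (s(G, o) = (G*o)*(G - 18) = (G*o)*(-18 + G) = G*o*(-18 + G))
B(L) = 405 + 18*L**2 (B(L) = 9*((L**2 + L*L) + 3*(-1)*(-18 + 3)) = 9*((L**2 + L**2) + 3*(-1)*(-15)) = 9*(2*L**2 + 45) = 9*(45 + 2*L**2) = 405 + 18*L**2)
-B(1)**2 = -(405 + 18*1**2)**2 = -(405 + 18*1)**2 = -(405 + 18)**2 = -1*423**2 = -1*178929 = -178929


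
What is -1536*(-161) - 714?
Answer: 246582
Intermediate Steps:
-1536*(-161) - 714 = 247296 - 714 = 246582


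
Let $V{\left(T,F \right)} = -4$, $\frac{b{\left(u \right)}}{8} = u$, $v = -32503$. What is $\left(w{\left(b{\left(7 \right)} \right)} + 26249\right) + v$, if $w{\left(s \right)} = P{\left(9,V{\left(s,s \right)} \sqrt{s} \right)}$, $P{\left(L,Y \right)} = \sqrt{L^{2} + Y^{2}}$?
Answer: $-6254 + \sqrt{977} \approx -6222.7$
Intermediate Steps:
$b{\left(u \right)} = 8 u$
$w{\left(s \right)} = \sqrt{81 + 16 s}$ ($w{\left(s \right)} = \sqrt{9^{2} + \left(- 4 \sqrt{s}\right)^{2}} = \sqrt{81 + 16 s}$)
$\left(w{\left(b{\left(7 \right)} \right)} + 26249\right) + v = \left(\sqrt{81 + 16 \cdot 8 \cdot 7} + 26249\right) - 32503 = \left(\sqrt{81 + 16 \cdot 56} + 26249\right) - 32503 = \left(\sqrt{81 + 896} + 26249\right) - 32503 = \left(\sqrt{977} + 26249\right) - 32503 = \left(26249 + \sqrt{977}\right) - 32503 = -6254 + \sqrt{977}$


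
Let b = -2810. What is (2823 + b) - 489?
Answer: -476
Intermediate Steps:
(2823 + b) - 489 = (2823 - 2810) - 489 = 13 - 489 = -476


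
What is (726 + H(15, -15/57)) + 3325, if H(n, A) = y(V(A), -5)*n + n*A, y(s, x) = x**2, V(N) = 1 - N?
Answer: 84019/19 ≈ 4422.1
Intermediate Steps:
H(n, A) = 25*n + A*n (H(n, A) = (-5)**2*n + n*A = 25*n + A*n)
(726 + H(15, -15/57)) + 3325 = (726 + 15*(25 - 15/57)) + 3325 = (726 + 15*(25 - 15*1/57)) + 3325 = (726 + 15*(25 - 5/19)) + 3325 = (726 + 15*(470/19)) + 3325 = (726 + 7050/19) + 3325 = 20844/19 + 3325 = 84019/19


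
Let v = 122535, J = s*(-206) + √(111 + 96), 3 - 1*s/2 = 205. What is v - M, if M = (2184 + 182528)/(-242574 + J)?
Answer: 3111489899529955/25392422293 + 554136*√23/25392422293 ≈ 1.2254e+5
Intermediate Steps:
s = -404 (s = 6 - 2*205 = 6 - 410 = -404)
J = 83224 + 3*√23 (J = -404*(-206) + √(111 + 96) = 83224 + √207 = 83224 + 3*√23 ≈ 83238.)
M = 184712/(-159350 + 3*√23) (M = (2184 + 182528)/(-242574 + (83224 + 3*√23)) = 184712/(-159350 + 3*√23) ≈ -1.1593)
v - M = 122535 - (-29433857200/25392422293 - 554136*√23/25392422293) = 122535 + (29433857200/25392422293 + 554136*√23/25392422293) = 3111489899529955/25392422293 + 554136*√23/25392422293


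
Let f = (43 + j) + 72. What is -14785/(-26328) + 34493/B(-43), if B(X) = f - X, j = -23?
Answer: 303375893/1184760 ≈ 256.07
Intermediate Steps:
f = 92 (f = (43 - 23) + 72 = 20 + 72 = 92)
B(X) = 92 - X
-14785/(-26328) + 34493/B(-43) = -14785/(-26328) + 34493/(92 - 1*(-43)) = -14785*(-1/26328) + 34493/(92 + 43) = 14785/26328 + 34493/135 = 303375893/1184760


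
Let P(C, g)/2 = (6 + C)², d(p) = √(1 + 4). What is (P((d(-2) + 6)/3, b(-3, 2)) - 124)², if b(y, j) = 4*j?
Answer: 48196/81 + 2944*√5/27 ≈ 838.83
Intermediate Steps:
d(p) = √5
P(C, g) = 2*(6 + C)²
(P((d(-2) + 6)/3, b(-3, 2)) - 124)² = (2*(6 + (√5 + 6)/3)² - 124)² = (2*(6 + (6 + √5)/3)² - 124)² = (2*(6 + (2 + √5/3))² - 124)² = (2*(8 + √5/3)² - 124)² = (-124 + 2*(8 + √5/3)²)²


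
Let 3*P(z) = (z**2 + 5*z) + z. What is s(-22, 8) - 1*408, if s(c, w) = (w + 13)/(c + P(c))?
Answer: -116625/286 ≈ -407.78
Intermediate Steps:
P(z) = 2*z + z**2/3 (P(z) = ((z**2 + 5*z) + z)/3 = (z**2 + 6*z)/3 = 2*z + z**2/3)
s(c, w) = (13 + w)/(c + c*(6 + c)/3) (s(c, w) = (w + 13)/(c + c*(6 + c)/3) = (13 + w)/(c + c*(6 + c)/3))
s(-22, 8) - 1*408 = 3*(13 + 8)/(-22*(9 - 22)) - 1*408 = 3*(-1/22)*21/(-13) - 408 = 3*(-1/22)*(-1/13)*21 - 408 = 63/286 - 408 = -116625/286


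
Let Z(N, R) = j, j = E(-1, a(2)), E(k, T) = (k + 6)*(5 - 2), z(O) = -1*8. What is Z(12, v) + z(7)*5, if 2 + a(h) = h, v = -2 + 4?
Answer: -25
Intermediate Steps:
z(O) = -8
v = 2
a(h) = -2 + h
E(k, T) = 18 + 3*k (E(k, T) = (6 + k)*3 = 18 + 3*k)
j = 15 (j = 18 + 3*(-1) = 18 - 3 = 15)
Z(N, R) = 15
Z(12, v) + z(7)*5 = 15 - 8*5 = 15 - 40 = -25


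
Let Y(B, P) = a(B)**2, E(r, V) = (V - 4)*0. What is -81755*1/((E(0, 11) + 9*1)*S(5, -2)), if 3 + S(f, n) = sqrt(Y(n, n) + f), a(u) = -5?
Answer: -81755/63 - 81755*sqrt(30)/189 ≈ -3667.0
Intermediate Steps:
E(r, V) = 0 (E(r, V) = (-4 + V)*0 = 0)
Y(B, P) = 25 (Y(B, P) = (-5)**2 = 25)
S(f, n) = -3 + sqrt(25 + f)
-81755*1/((E(0, 11) + 9*1)*S(5, -2)) = -81755*1/((0 + 9*1)*(-3 + sqrt(25 + 5))) = -81755*1/((0 + 9)*(-3 + sqrt(30))) = -81755*1/(9*(-3 + sqrt(30))) = -81755/(-27 + 9*sqrt(30))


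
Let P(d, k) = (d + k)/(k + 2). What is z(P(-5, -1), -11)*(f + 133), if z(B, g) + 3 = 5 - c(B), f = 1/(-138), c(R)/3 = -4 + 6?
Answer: -36706/69 ≈ -531.97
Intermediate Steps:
c(R) = 6 (c(R) = 3*(-4 + 6) = 3*2 = 6)
P(d, k) = (d + k)/(2 + k)
f = -1/138 ≈ -0.0072464
z(B, g) = -4 (z(B, g) = -3 + (5 - 1*6) = -3 + (5 - 6) = -3 - 1 = -4)
z(P(-5, -1), -11)*(f + 133) = -4*(-1/138 + 133) = -4*18353/138 = -36706/69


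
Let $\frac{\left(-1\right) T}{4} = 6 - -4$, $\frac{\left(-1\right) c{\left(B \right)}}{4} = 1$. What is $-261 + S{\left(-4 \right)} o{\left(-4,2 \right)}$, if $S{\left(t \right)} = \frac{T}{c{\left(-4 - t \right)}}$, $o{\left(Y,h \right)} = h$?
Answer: $-241$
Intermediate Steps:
$c{\left(B \right)} = -4$ ($c{\left(B \right)} = \left(-4\right) 1 = -4$)
$T = -40$ ($T = - 4 \left(6 - -4\right) = - 4 \left(6 + 4\right) = \left(-4\right) 10 = -40$)
$S{\left(t \right)} = 10$ ($S{\left(t \right)} = - \frac{40}{-4} = \left(-40\right) \left(- \frac{1}{4}\right) = 10$)
$-261 + S{\left(-4 \right)} o{\left(-4,2 \right)} = -261 + 10 \cdot 2 = -261 + 20 = -241$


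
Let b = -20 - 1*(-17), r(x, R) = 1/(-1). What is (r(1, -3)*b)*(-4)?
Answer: -12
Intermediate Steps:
r(x, R) = -1
b = -3 (b = -20 + 17 = -3)
(r(1, -3)*b)*(-4) = -1*(-3)*(-4) = 3*(-4) = -12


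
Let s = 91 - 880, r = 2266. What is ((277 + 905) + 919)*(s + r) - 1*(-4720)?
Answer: 3107897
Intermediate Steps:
s = -789
((277 + 905) + 919)*(s + r) - 1*(-4720) = ((277 + 905) + 919)*(-789 + 2266) - 1*(-4720) = (1182 + 919)*1477 + 4720 = 2101*1477 + 4720 = 3103177 + 4720 = 3107897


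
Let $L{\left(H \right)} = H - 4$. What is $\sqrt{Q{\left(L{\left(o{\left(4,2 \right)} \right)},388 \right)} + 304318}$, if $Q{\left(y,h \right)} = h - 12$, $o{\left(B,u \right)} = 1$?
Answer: $\sqrt{304694} \approx 551.99$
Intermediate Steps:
$L{\left(H \right)} = -4 + H$ ($L{\left(H \right)} = H - 4 = -4 + H$)
$Q{\left(y,h \right)} = -12 + h$ ($Q{\left(y,h \right)} = h - 12 = -12 + h$)
$\sqrt{Q{\left(L{\left(o{\left(4,2 \right)} \right)},388 \right)} + 304318} = \sqrt{\left(-12 + 388\right) + 304318} = \sqrt{376 + 304318} = \sqrt{304694}$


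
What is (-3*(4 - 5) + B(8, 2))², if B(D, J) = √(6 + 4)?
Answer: (3 + √10)² ≈ 37.974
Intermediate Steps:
B(D, J) = √10
(-3*(4 - 5) + B(8, 2))² = (-3*(4 - 5) + √10)² = (-3*(-1) + √10)² = (3 + √10)²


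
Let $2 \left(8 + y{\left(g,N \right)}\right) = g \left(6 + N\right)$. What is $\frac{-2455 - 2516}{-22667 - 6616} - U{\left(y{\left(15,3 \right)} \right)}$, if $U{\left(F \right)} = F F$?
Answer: $- \frac{138218893}{39044} \approx -3540.1$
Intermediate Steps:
$y{\left(g,N \right)} = -8 + \frac{g \left(6 + N\right)}{2}$
$U{\left(F \right)} = F^{2}$
$\frac{-2455 - 2516}{-22667 - 6616} - U{\left(y{\left(15,3 \right)} \right)} = \frac{-2455 - 2516}{-22667 - 6616} - \left(-8 + 3 \cdot 15 + \frac{1}{2} \cdot 3 \cdot 15\right)^{2} = - \frac{4971}{-29283} - \left(-8 + 45 + \frac{45}{2}\right)^{2} = \left(-4971\right) \left(- \frac{1}{29283}\right) - \left(\frac{119}{2}\right)^{2} = \frac{1657}{9761} - \frac{14161}{4} = - \frac{138218893}{39044}$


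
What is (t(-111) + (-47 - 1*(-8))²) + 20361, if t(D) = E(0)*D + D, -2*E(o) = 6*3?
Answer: 22770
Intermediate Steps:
E(o) = -9 (E(o) = -3*3 = -½*18 = -9)
t(D) = -8*D (t(D) = -9*D + D = -8*D)
(t(-111) + (-47 - 1*(-8))²) + 20361 = (-8*(-111) + (-47 - 1*(-8))²) + 20361 = (888 + (-47 + 8)²) + 20361 = (888 + (-39)²) + 20361 = (888 + 1521) + 20361 = 2409 + 20361 = 22770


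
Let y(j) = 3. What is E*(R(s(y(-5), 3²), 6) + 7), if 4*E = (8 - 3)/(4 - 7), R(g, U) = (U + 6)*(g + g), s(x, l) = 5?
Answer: -635/12 ≈ -52.917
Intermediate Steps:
R(g, U) = 2*g*(6 + U) (R(g, U) = (6 + U)*(2*g) = 2*g*(6 + U))
E = -5/12 (E = ((8 - 3)/(4 - 7))/4 = (5/(-3))/4 = (5*(-⅓))/4 = (¼)*(-5/3) = -5/12 ≈ -0.41667)
E*(R(s(y(-5), 3²), 6) + 7) = -5*(2*5*(6 + 6) + 7)/12 = -5*(2*5*12 + 7)/12 = -5*(120 + 7)/12 = -5/12*127 = -635/12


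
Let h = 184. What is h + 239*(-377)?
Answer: -89919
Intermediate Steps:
h + 239*(-377) = 184 + 239*(-377) = 184 - 90103 = -89919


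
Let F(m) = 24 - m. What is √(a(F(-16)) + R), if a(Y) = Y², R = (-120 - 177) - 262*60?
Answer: I*√14417 ≈ 120.07*I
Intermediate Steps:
R = -16017 (R = -297 - 15720 = -16017)
√(a(F(-16)) + R) = √((24 - 1*(-16))² - 16017) = √((24 + 16)² - 16017) = √(40² - 16017) = √(1600 - 16017) = √(-14417) = I*√14417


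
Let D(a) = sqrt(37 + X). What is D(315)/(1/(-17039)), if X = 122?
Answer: -17039*sqrt(159) ≈ -2.1485e+5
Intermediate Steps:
D(a) = sqrt(159) (D(a) = sqrt(37 + 122) = sqrt(159))
D(315)/(1/(-17039)) = sqrt(159)/(1/(-17039)) = sqrt(159)/(-1/17039) = sqrt(159)*(-17039) = -17039*sqrt(159)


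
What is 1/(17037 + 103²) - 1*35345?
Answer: -977147869/27646 ≈ -35345.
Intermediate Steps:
1/(17037 + 103²) - 1*35345 = 1/(17037 + 10609) - 35345 = 1/27646 - 35345 = -977147869/27646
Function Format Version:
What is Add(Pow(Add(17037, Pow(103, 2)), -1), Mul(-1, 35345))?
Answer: Rational(-977147869, 27646) ≈ -35345.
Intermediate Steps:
Add(Pow(Add(17037, Pow(103, 2)), -1), Mul(-1, 35345)) = Add(Pow(Add(17037, 10609), -1), -35345) = Add(Pow(27646, -1), -35345) = Add(Rational(1, 27646), -35345) = Rational(-977147869, 27646)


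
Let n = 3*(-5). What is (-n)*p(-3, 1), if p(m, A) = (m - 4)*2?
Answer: -210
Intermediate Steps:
p(m, A) = -8 + 2*m (p(m, A) = (-4 + m)*2 = -8 + 2*m)
n = -15
(-n)*p(-3, 1) = (-1*(-15))*(-8 + 2*(-3)) = 15*(-8 - 6) = 15*(-14) = -210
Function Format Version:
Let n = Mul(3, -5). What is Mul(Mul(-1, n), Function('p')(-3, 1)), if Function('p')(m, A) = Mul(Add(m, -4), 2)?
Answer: -210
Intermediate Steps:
Function('p')(m, A) = Add(-8, Mul(2, m)) (Function('p')(m, A) = Mul(Add(-4, m), 2) = Add(-8, Mul(2, m)))
n = -15
Mul(Mul(-1, n), Function('p')(-3, 1)) = Mul(Mul(-1, -15), Add(-8, Mul(2, -3))) = Mul(15, Add(-8, -6)) = Mul(15, -14) = -210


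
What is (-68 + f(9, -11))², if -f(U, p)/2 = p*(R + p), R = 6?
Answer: 31684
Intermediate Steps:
f(U, p) = -2*p*(6 + p)
(-68 + f(9, -11))² = (-68 - 2*(-11)*(6 - 11))² = (-68 - 2*(-11)*(-5))² = (-68 - 110)² = (-178)² = 31684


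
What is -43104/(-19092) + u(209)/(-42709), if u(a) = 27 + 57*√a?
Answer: 153367771/67950019 - 57*√209/42709 ≈ 2.2378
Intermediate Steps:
-43104/(-19092) + u(209)/(-42709) = -43104/(-19092) + (27 + 57*√209)/(-42709) = -43104*(-1/19092) + (27 + 57*√209)*(-1/42709) = 3592/1591 + (-27/42709 - 57*√209/42709) = 153367771/67950019 - 57*√209/42709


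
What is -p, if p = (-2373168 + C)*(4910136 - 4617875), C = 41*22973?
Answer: 418305862775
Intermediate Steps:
C = 941893
p = -418305862775 (p = (-2373168 + 941893)*(4910136 - 4617875) = -1431275*292261 = -418305862775)
-p = -1*(-418305862775) = 418305862775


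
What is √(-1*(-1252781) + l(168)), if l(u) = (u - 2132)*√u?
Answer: √(1252781 - 3928*√42) ≈ 1107.8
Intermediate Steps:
l(u) = √u*(-2132 + u) (l(u) = (-2132 + u)*√u = √u*(-2132 + u))
√(-1*(-1252781) + l(168)) = √(-1*(-1252781) + √168*(-2132 + 168)) = √(1252781 + (2*√42)*(-1964)) = √(1252781 - 3928*√42)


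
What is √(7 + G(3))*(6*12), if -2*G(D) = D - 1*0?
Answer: 36*√22 ≈ 168.85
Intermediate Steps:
G(D) = -D/2 (G(D) = -(D - 1*0)/2 = -(D + 0)/2 = -D/2)
√(7 + G(3))*(6*12) = √(7 - ½*3)*(6*12) = √(7 - 3/2)*72 = √(11/2)*72 = (√22/2)*72 = 36*√22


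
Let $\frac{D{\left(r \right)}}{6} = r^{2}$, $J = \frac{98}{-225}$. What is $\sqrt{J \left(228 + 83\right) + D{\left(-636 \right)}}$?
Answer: $\frac{\sqrt{546039122}}{15} \approx 1557.8$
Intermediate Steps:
$J = - \frac{98}{225}$ ($J = 98 \left(- \frac{1}{225}\right) = - \frac{98}{225} \approx -0.43556$)
$D{\left(r \right)} = 6 r^{2}$
$\sqrt{J \left(228 + 83\right) + D{\left(-636 \right)}} = \sqrt{- \frac{98 \left(228 + 83\right)}{225} + 6 \left(-636\right)^{2}} = \sqrt{\left(- \frac{98}{225}\right) 311 + 6 \cdot 404496} = \sqrt{- \frac{30478}{225} + 2426976} = \sqrt{\frac{546039122}{225}} = \frac{\sqrt{546039122}}{15}$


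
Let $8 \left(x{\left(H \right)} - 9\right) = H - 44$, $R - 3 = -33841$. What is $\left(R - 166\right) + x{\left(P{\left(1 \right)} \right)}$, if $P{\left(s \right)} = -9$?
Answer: $- \frac{272013}{8} \approx -34002.0$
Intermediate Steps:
$R = -33838$ ($R = 3 - 33841 = -33838$)
$x{\left(H \right)} = \frac{7}{2} + \frac{H}{8}$ ($x{\left(H \right)} = 9 + \frac{H - 44}{8} = 9 + \frac{-44 + H}{8} = 9 + \left(- \frac{11}{2} + \frac{H}{8}\right) = \frac{7}{2} + \frac{H}{8}$)
$\left(R - 166\right) + x{\left(P{\left(1 \right)} \right)} = \left(-33838 - 166\right) + \left(\frac{7}{2} + \frac{1}{8} \left(-9\right)\right) = -34004 + \left(\frac{7}{2} - \frac{9}{8}\right) = -34004 + \frac{19}{8} = - \frac{272013}{8}$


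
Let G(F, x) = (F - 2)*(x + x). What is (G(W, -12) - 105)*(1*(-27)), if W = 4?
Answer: 4131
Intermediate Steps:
G(F, x) = 2*x*(-2 + F) (G(F, x) = (-2 + F)*(2*x) = 2*x*(-2 + F))
(G(W, -12) - 105)*(1*(-27)) = (2*(-12)*(-2 + 4) - 105)*(1*(-27)) = (2*(-12)*2 - 105)*(-27) = (-48 - 105)*(-27) = -153*(-27) = 4131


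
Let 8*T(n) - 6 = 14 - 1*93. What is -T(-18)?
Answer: 73/8 ≈ 9.1250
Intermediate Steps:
T(n) = -73/8 (T(n) = ¾ + (14 - 1*93)/8 = ¾ + (14 - 93)/8 = ¾ + (⅛)*(-79) = ¾ - 79/8 = -73/8)
-T(-18) = -1*(-73/8) = 73/8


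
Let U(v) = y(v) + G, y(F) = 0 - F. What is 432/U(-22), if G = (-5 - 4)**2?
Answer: 432/103 ≈ 4.1942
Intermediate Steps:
y(F) = -F
G = 81 (G = (-9)**2 = 81)
U(v) = 81 - v (U(v) = -v + 81 = 81 - v)
432/U(-22) = 432/(81 - 1*(-22)) = 432/(81 + 22) = 432/103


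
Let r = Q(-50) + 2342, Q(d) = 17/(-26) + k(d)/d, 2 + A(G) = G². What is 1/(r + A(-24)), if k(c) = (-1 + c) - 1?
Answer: 650/1895651 ≈ 0.00034289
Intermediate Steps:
k(c) = -2 + c
A(G) = -2 + G²
Q(d) = -17/26 + (-2 + d)/d (Q(d) = 17/(-26) + (-2 + d)/d = 17*(-1/26) + (-2 + d)/d = -17/26 + (-2 + d)/d)
r = 1522551/650 (r = (9/26 - 2/(-50)) + 2342 = (9/26 - 2*(-1/50)) + 2342 = (9/26 + 1/25) + 2342 = 251/650 + 2342 = 1522551/650 ≈ 2342.4)
1/(r + A(-24)) = 1/(1522551/650 + (-2 + (-24)²)) = 1/(1522551/650 + (-2 + 576)) = 1/(1522551/650 + 574) = 1/(1895651/650) = 650/1895651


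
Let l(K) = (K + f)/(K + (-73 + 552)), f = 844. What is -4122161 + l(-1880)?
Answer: -5775146525/1401 ≈ -4.1222e+6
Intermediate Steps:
l(K) = (844 + K)/(479 + K) (l(K) = (K + 844)/(K + (-73 + 552)) = (844 + K)/(K + 479) = (844 + K)/(479 + K))
-4122161 + l(-1880) = -4122161 + (844 - 1880)/(479 - 1880) = -4122161 - 1036/(-1401) = -4122161 - 1/1401*(-1036) = -4122161 + 1036/1401 = -5775146525/1401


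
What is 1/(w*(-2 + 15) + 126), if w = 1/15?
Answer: 15/1903 ≈ 0.0078823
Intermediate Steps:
w = 1/15 ≈ 0.066667
1/(w*(-2 + 15) + 126) = 1/((-2 + 15)/15 + 126) = 1/((1/15)*13 + 126) = 1/(13/15 + 126) = 1/(1903/15) = 15/1903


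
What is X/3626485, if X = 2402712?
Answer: 2402712/3626485 ≈ 0.66255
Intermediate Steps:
X/3626485 = 2402712/3626485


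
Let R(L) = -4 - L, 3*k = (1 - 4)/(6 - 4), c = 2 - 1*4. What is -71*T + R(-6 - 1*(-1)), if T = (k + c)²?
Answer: -1771/4 ≈ -442.75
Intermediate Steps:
c = -2 (c = 2 - 4 = -2)
k = -½ (k = ((1 - 4)/(6 - 4))/3 = (-3/2)/3 = (-3*½)/3 = (⅓)*(-3/2) = -½ ≈ -0.50000)
T = 25/4 (T = (-½ - 2)² = (-5/2)² = 25/4 ≈ 6.2500)
-71*T + R(-6 - 1*(-1)) = -71*25/4 + (-4 - (-6 - 1*(-1))) = -1775/4 + (-4 - (-6 + 1)) = -1775/4 + (-4 - 1*(-5)) = -1775/4 + (-4 + 5) = -1775/4 + 1 = -1771/4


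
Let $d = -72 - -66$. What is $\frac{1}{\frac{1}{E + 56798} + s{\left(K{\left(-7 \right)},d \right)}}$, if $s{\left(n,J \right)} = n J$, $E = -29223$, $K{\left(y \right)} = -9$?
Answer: $\frac{27575}{1489051} \approx 0.018519$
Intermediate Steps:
$d = -6$ ($d = -72 + 66 = -6$)
$s{\left(n,J \right)} = J n$
$\frac{1}{\frac{1}{E + 56798} + s{\left(K{\left(-7 \right)},d \right)}} = \frac{1}{\frac{1}{-29223 + 56798} - -54} = \frac{1}{\frac{1}{27575} + 54} = \frac{1}{\frac{1489051}{27575}} = \frac{27575}{1489051}$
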